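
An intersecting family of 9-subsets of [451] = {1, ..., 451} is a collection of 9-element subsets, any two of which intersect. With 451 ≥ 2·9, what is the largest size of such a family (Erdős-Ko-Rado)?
max |F| = C(450, 8) = 39174677916258600

The Erdős-Ko-Rado theorem states: for n ≥ 2k, an intersecting family of k-subsets of an n-element set has size at most C(n − 1, k − 1), with equality for 'star' families {A ⊆ [n] : |A| = k, i ∈ A} (fix an element i). For n = 451, k = 9: C(450, 8) = 39174677916258600.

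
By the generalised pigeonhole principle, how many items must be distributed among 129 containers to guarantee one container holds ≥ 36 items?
n = (36 − 1)·129 + 1 = 4516

By the generalised pigeonhole principle, to guarantee some box contains ≥ r objects we need more than (r − 1) · k objects total. Threshold: n = (r − 1) · k + 1. With r = 36 and k = 129: n = 35 · 129 + 1 = 4515 + 1 = 4516. For n = 4515 = 35 · 129, we can put exactly 35 objects in every box, avoiding 36 in any single one — so 4516 is tight.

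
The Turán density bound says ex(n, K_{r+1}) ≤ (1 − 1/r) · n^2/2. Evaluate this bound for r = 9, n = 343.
Turán density bound = (8/9) · 343^2/2 = 470596/9 ≈ 52288.4444

Turán's theorem: ex(n, K_{r+1}) is achieved by the complete r-partite Turán graph T(n, r) with parts as balanced as possible, and is at most (1 − 1/r) · n^2/2. For r = 9, n = 343: the density bound is (8/9) · 117649/2 = 470596/9 ≈ 52288.4444. The integer-valued extremum is e(T(343, 9)) = 52288, which is strictly less than the density bound 470596/9 since 9 ∤ 343 (the parts of T(343, 9) cannot all be equal).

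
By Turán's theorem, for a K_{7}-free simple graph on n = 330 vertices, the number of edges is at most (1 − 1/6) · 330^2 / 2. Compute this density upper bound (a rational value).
Turán density bound = (5/6) · 330^2/2 = 45375

Turán's theorem: ex(n, K_{r+1}) is achieved by the complete r-partite Turán graph T(n, r) with parts as balanced as possible, and is at most (1 − 1/r) · n^2/2. For r = 6, n = 330: the density bound is (5/6) · 108900/2 = 45375. Since 6 ∣ 330, the Turán graph T(330, 6) has parts of equal size 55, and its edge count e(T(330, 6)) = 45375 attains the density bound exactly.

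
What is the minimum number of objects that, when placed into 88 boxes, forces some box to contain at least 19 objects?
n = (19 − 1)·88 + 1 = 1585

By the generalised pigeonhole principle, to guarantee some box contains ≥ r objects we need more than (r − 1) · k objects total. Threshold: n = (r − 1) · k + 1. With r = 19 and k = 88: n = 18 · 88 + 1 = 1584 + 1 = 1585. For n = 1584 = 18 · 88, we can put exactly 18 objects in every box, avoiding 19 in any single one — so 1585 is tight.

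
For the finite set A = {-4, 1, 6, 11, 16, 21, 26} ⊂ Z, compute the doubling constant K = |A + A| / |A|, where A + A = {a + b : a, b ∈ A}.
K = |A + A| / |A| = 13/7

Enumerate A + A = {a + b : a, b ∈ A}. With |A| = 7, there are |A|^2 = 49 ordered sum pairs; collecting distinct values, A + A = {-8, -3, 2, 7, 12, 17, 22, 27, 32, 37, 42, 47, 52}, so |A + A| = 13. Thus K = 13/7. Here |A + A| = 2|A| − 1 = 13, the minimum possible — so K = 13/7 is minimal, which holds iff A is an arithmetic progression.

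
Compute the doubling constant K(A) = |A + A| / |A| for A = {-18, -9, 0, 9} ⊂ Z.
K = |A + A| / |A| = 7/4

Enumerate A + A = {a + b : a, b ∈ A}. With |A| = 4, there are |A|^2 = 16 ordered sum pairs; collecting distinct values, A + A = {-36, -27, -18, -9, 0, 9, 18}, so |A + A| = 7. Thus K = 7/4. Here |A + A| = 2|A| − 1 = 7, the minimum possible — so K = 7/4 is minimal, which holds iff A is an arithmetic progression.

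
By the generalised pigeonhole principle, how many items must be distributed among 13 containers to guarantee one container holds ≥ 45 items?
n = (45 − 1)·13 + 1 = 573

By the generalised pigeonhole principle, to guarantee some box contains ≥ r objects we need more than (r − 1) · k objects total. Threshold: n = (r − 1) · k + 1. With r = 45 and k = 13: n = 44 · 13 + 1 = 572 + 1 = 573. For n = 572 = 44 · 13, we can put exactly 44 objects in every box, avoiding 45 in any single one — so 573 is tight.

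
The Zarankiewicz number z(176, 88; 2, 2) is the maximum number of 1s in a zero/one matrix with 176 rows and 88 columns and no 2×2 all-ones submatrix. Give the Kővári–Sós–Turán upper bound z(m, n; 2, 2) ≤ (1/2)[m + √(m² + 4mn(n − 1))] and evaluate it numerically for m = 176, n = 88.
z(176, 88; 2, 2) ≤ (1/2)[176 + √(176² + 4·176·88·87)] = (1/2)[176 + √5420800] = 1252.1306

Kővári–Sós–Turán: let r_1, ..., r_176 be the row sums and z = Σ r_i the total number of 1s. Each pair of columns can share at most one row with both entries 1 (else a 2×2 all-ones block appears), so Σ_i C(r_i, 2) ≤ C(88, 2) = 3828. By convexity Σ_i C(r_i, 2) ≥ 176·C(z/176, 2) = z(z − 176)/(2·176), giving z² − 176z − 176·88·87 ≤ 0 and hence z ≤ (1/2)[176 + √(30976 + 4·1347456)] = (1/2)[176 + √5420800] ≈ (1/2)(176 + 2328.2612) = 1252.1306.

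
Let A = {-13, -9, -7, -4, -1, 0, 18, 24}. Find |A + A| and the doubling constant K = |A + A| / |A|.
K = |A + A| / |A| = 31/8

Enumerate A + A = {a + b : a, b ∈ A}. With |A| = 8, there are |A|^2 = 64 ordered sum pairs; collecting distinct values, A + A = {-26, -22, -20, -18, -17, -16, -14, -13, -11, -10, -9, -8, -7, -5, -4, -2, -1, 0, 5, 9, 11, 14, 15, 17, 18, 20, 23, 24, 36, 42, 48}, so |A + A| = 31. Thus K = 31/8. For comparison, the minimum possible |A + A| over all 8-element sets is 2·8 − 1 = 15 (so min K = 15/8), attained only by arithmetic progressions.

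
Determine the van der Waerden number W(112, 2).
W(112, 2) = 112 + 1 = 113

A 2-term AP is any pair of integers, so a monochromatic 2-AP exists iff some colour is used at least twice. With 112 colours, the colouring i ↦ i on {1, ..., 112} uses each colour once, avoiding any monochromatic pair, so W(112, 2) > 112. For {1, ..., 113}, pigeonhole forces two integers of the same colour, which form a monochromatic 2-AP. Hence W(112, 2) = 113.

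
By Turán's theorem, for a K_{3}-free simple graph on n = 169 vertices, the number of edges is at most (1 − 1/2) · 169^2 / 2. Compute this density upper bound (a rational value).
Turán density bound = (1/2) · 169^2/2 = 28561/4 ≈ 7140.25

Turán's theorem: ex(n, K_{r+1}) is achieved by the complete r-partite Turán graph T(n, r) with parts as balanced as possible, and is at most (1 − 1/r) · n^2/2. For r = 2, n = 169: the density bound is (1/2) · 28561/2 = 28561/4 ≈ 7140.25. The integer-valued extremum is e(T(169, 2)) = 7140, which is strictly less than the density bound 28561/4 since 2 ∤ 169 (the parts of T(169, 2) cannot all be equal).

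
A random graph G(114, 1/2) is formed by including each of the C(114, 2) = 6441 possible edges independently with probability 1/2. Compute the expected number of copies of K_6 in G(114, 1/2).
E[# K_6] = C(114, 6) · (1/2)^C(6, 2) = 2666926108 / 2^15 = 666731527/8192 ≈ 81388.125854

For each 6-subset S of vertices (there are C(114, 6) = 2666926108 such S), let X_S = 1 if S induces a K_6 (all C(6, 2) = 15 edges present). Then P(X_S = 1) = (1/2)^15 = 1/32768. By linearity of expectation, E[# K_6] = C(114, 6) · (1/2)^15 = 2666926108 / 32768 = 666731527/8192 ≈ 81388.125854.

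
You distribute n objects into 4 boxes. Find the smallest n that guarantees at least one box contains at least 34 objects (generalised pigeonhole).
n = (34 − 1)·4 + 1 = 133

By the generalised pigeonhole principle, to guarantee some box contains ≥ r objects we need more than (r − 1) · k objects total. Threshold: n = (r − 1) · k + 1. With r = 34 and k = 4: n = 33 · 4 + 1 = 132 + 1 = 133. For n = 132 = 33 · 4, we can put exactly 33 objects in every box, avoiding 34 in any single one — so 133 is tight.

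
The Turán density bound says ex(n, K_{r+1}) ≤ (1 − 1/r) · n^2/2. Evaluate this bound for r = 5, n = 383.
Turán density bound = (4/5) · 383^2/2 = 293378/5 ≈ 58675.6

Turán's theorem: ex(n, K_{r+1}) is achieved by the complete r-partite Turán graph T(n, r) with parts as balanced as possible, and is at most (1 − 1/r) · n^2/2. For r = 5, n = 383: the density bound is (4/5) · 146689/2 = 293378/5 ≈ 58675.6. The integer-valued extremum is e(T(383, 5)) = 58675, which is strictly less than the density bound 293378/5 since 5 ∤ 383 (the parts of T(383, 5) cannot all be equal).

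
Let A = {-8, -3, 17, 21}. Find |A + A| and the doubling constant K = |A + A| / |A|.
K = |A + A| / |A| = 10/4 = 5/2

Enumerate A + A = {a + b : a, b ∈ A}. With |A| = 4, there are |A|^2 = 16 ordered sum pairs; collecting distinct values, A + A = {-16, -11, -6, 9, 13, 14, 18, 34, 38, 42}, so |A + A| = 10. Thus K = 10/4 = 5/2. For comparison, the minimum possible |A + A| over all 4-element sets is 2·4 − 1 = 7 (so min K = 7/4), attained only by arithmetic progressions.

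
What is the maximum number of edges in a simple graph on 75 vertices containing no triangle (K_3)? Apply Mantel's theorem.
ex(75, K_3) = ⌊75^2/4⌋ = 1406

Mantel (1907): a triangle-free graph on n vertices has at most ⌊n^2/4⌋ edges, with equality for the complete bipartite graph K_{⌊n/2⌋, ⌈n/2⌉}. For n = 75: ⌊75^2/4⌋ = ⌊5625/4⌋ = 1406. The extremal graph is K_{37, 38}, which has 37·38 = 1406 edges.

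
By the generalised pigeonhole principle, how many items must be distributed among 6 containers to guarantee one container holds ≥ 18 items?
n = (18 − 1)·6 + 1 = 103

By the generalised pigeonhole principle, to guarantee some box contains ≥ r objects we need more than (r − 1) · k objects total. Threshold: n = (r − 1) · k + 1. With r = 18 and k = 6: n = 17 · 6 + 1 = 102 + 1 = 103. For n = 102 = 17 · 6, we can put exactly 17 objects in every box, avoiding 18 in any single one — so 103 is tight.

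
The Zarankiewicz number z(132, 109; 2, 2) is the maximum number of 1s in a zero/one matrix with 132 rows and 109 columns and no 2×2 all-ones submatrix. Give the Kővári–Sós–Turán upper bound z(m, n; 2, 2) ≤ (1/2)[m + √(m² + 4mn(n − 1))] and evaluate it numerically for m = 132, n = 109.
z(132, 109; 2, 2) ≤ (1/2)[132 + √(132² + 4·132·109·108)] = (1/2)[132 + √6233040] = 1314.3028

Kővári–Sós–Turán: let r_1, ..., r_132 be the row sums and z = Σ r_i the total number of 1s. Each pair of columns can share at most one row with both entries 1 (else a 2×2 all-ones block appears), so Σ_i C(r_i, 2) ≤ C(109, 2) = 5886. By convexity Σ_i C(r_i, 2) ≥ 132·C(z/132, 2) = z(z − 132)/(2·132), giving z² − 132z − 132·109·108 ≤ 0 and hence z ≤ (1/2)[132 + √(17424 + 4·1553904)] = (1/2)[132 + √6233040] ≈ (1/2)(132 + 2496.6057) = 1314.3028.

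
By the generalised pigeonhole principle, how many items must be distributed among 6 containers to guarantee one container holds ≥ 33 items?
n = (33 − 1)·6 + 1 = 193

By the generalised pigeonhole principle, to guarantee some box contains ≥ r objects we need more than (r − 1) · k objects total. Threshold: n = (r − 1) · k + 1. With r = 33 and k = 6: n = 32 · 6 + 1 = 192 + 1 = 193. For n = 192 = 32 · 6, we can put exactly 32 objects in every box, avoiding 33 in any single one — so 193 is tight.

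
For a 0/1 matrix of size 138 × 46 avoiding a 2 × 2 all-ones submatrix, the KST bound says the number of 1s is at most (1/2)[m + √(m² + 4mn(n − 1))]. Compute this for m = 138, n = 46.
z(138, 46; 2, 2) ≤ (1/2)[138 + √(138² + 4·138·46·45)] = (1/2)[138 + √1161684] = 607.9072

Kővári–Sós–Turán: let r_1, ..., r_138 be the row sums and z = Σ r_i the total number of 1s. Each pair of columns can share at most one row with both entries 1 (else a 2×2 all-ones block appears), so Σ_i C(r_i, 2) ≤ C(46, 2) = 1035. By convexity Σ_i C(r_i, 2) ≥ 138·C(z/138, 2) = z(z − 138)/(2·138), giving z² − 138z − 138·46·45 ≤ 0 and hence z ≤ (1/2)[138 + √(19044 + 4·285660)] = (1/2)[138 + √1161684] ≈ (1/2)(138 + 1077.8145) = 607.9072.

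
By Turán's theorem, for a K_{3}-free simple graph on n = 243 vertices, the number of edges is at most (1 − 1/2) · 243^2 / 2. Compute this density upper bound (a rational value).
Turán density bound = (1/2) · 243^2/2 = 59049/4 ≈ 14762.25

Turán's theorem: ex(n, K_{r+1}) is achieved by the complete r-partite Turán graph T(n, r) with parts as balanced as possible, and is at most (1 − 1/r) · n^2/2. For r = 2, n = 243: the density bound is (1/2) · 59049/2 = 59049/4 ≈ 14762.25. The integer-valued extremum is e(T(243, 2)) = 14762, which is strictly less than the density bound 59049/4 since 2 ∤ 243 (the parts of T(243, 2) cannot all be equal).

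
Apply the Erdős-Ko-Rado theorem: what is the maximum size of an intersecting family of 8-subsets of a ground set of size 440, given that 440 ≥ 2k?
max |F| = C(439, 7) = 594214032237517

Erdős-Ko-Rado (1961): when n ≥ 2k, max |F| = C(n−1, k−1). The bound is attained by the star {A : i ∈ A} for any fixed i ∈ [n]. Here C(440−1, 8−1) = C(439, 7) = 594214032237517.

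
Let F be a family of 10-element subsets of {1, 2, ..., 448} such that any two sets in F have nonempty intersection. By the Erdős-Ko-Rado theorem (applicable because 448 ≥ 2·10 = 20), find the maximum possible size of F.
max |F| = C(447, 9) = 1810523273387323495

The Erdős-Ko-Rado theorem states: for n ≥ 2k, an intersecting family of k-subsets of an n-element set has size at most C(n − 1, k − 1), with equality for 'star' families {A ⊆ [n] : |A| = k, i ∈ A} (fix an element i). For n = 448, k = 10: C(447, 9) = 1810523273387323495.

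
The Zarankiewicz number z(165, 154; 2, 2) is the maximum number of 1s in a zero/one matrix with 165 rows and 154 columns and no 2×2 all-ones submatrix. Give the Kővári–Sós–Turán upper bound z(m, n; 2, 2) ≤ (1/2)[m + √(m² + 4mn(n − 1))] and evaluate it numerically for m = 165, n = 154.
z(165, 154; 2, 2) ≤ (1/2)[165 + √(165² + 4·165·154·153)] = (1/2)[165 + √15578145] = 2055.9579

Kővári–Sós–Turán: let r_1, ..., r_165 be the row sums and z = Σ r_i the total number of 1s. Each pair of columns can share at most one row with both entries 1 (else a 2×2 all-ones block appears), so Σ_i C(r_i, 2) ≤ C(154, 2) = 11781. By convexity Σ_i C(r_i, 2) ≥ 165·C(z/165, 2) = z(z − 165)/(2·165), giving z² − 165z − 165·154·153 ≤ 0 and hence z ≤ (1/2)[165 + √(27225 + 4·3887730)] = (1/2)[165 + √15578145] ≈ (1/2)(165 + 3946.9159) = 2055.9579.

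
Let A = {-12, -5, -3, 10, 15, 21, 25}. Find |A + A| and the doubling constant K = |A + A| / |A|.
K = |A + A| / |A| = 27/7

Enumerate A + A = {a + b : a, b ∈ A}. With |A| = 7, there are |A|^2 = 49 ordered sum pairs; collecting distinct values, A + A = {-24, -17, -15, -10, -8, -6, -2, 3, 5, 7, 9, 10, 12, 13, 16, 18, 20, 22, 25, 30, 31, 35, 36, 40, 42, 46, 50}, so |A + A| = 27. Thus K = 27/7. For comparison, the minimum possible |A + A| over all 7-element sets is 2·7 − 1 = 13 (so min K = 13/7), attained only by arithmetic progressions.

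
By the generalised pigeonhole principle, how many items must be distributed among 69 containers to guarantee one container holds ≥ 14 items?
n = (14 − 1)·69 + 1 = 898

By the generalised pigeonhole principle, to guarantee some box contains ≥ r objects we need more than (r − 1) · k objects total. Threshold: n = (r − 1) · k + 1. With r = 14 and k = 69: n = 13 · 69 + 1 = 897 + 1 = 898. For n = 897 = 13 · 69, we can put exactly 13 objects in every box, avoiding 14 in any single one — so 898 is tight.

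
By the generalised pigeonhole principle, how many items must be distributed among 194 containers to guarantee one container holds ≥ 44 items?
n = (44 − 1)·194 + 1 = 8343

By the generalised pigeonhole principle, to guarantee some box contains ≥ r objects we need more than (r − 1) · k objects total. Threshold: n = (r − 1) · k + 1. With r = 44 and k = 194: n = 43 · 194 + 1 = 8342 + 1 = 8343. For n = 8342 = 43 · 194, we can put exactly 43 objects in every box, avoiding 44 in any single one — so 8343 is tight.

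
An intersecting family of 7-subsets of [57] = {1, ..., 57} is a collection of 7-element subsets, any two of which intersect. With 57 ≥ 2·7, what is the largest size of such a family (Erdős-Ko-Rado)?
max |F| = C(56, 6) = 32468436

Erdős-Ko-Rado (1961): when n ≥ 2k, max |F| = C(n−1, k−1). The bound is attained by the star {A : i ∈ A} for any fixed i ∈ [n]. Here C(57−1, 7−1) = C(56, 6) = 32468436.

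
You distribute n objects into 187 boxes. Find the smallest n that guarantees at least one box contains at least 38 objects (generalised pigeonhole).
n = (38 − 1)·187 + 1 = 6920

By the generalised pigeonhole principle, to guarantee some box contains ≥ r objects we need more than (r − 1) · k objects total. Threshold: n = (r − 1) · k + 1. With r = 38 and k = 187: n = 37 · 187 + 1 = 6919 + 1 = 6920. For n = 6919 = 37 · 187, we can put exactly 37 objects in every box, avoiding 38 in any single one — so 6920 is tight.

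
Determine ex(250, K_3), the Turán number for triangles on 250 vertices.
ex(250, K_3) = ⌊250^2/4⌋ = 15625

Mantel (1907): a triangle-free graph on n vertices has at most ⌊n^2/4⌋ edges, with equality for the complete bipartite graph K_{⌊n/2⌋, ⌈n/2⌉}. For n = 250: ⌊250^2/4⌋ = ⌊62500/4⌋ = 15625. The extremal graph is K_{125, 125}, which has 125·125 = 15625 edges.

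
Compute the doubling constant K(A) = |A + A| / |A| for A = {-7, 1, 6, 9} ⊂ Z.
K = |A + A| / |A| = 9/4

Enumerate A + A = {a + b : a, b ∈ A}. With |A| = 4, there are |A|^2 = 16 ordered sum pairs; collecting distinct values, A + A = {-14, -6, -1, 2, 7, 10, 12, 15, 18}, so |A + A| = 9. Thus K = 9/4. For comparison, the minimum possible |A + A| over all 4-element sets is 2·4 − 1 = 7 (so min K = 7/4), attained only by arithmetic progressions.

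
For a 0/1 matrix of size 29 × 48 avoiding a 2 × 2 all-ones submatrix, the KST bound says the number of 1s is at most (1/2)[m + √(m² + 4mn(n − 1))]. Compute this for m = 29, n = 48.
z(29, 48; 2, 2) ≤ (1/2)[29 + √(29² + 4·29·48·47)] = (1/2)[29 + √262537] = 270.6918

Kővári–Sós–Turán: let r_1, ..., r_29 be the row sums and z = Σ r_i the total number of 1s. Each pair of columns can share at most one row with both entries 1 (else a 2×2 all-ones block appears), so Σ_i C(r_i, 2) ≤ C(48, 2) = 1128. By convexity Σ_i C(r_i, 2) ≥ 29·C(z/29, 2) = z(z − 29)/(2·29), giving z² − 29z − 29·48·47 ≤ 0 and hence z ≤ (1/2)[29 + √(841 + 4·65424)] = (1/2)[29 + √262537] ≈ (1/2)(29 + 512.3836) = 270.6918.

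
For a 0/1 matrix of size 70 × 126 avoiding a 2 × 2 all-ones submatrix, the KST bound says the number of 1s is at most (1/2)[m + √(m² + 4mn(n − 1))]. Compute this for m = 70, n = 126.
z(70, 126; 2, 2) ≤ (1/2)[70 + √(70² + 4·70·126·125)] = (1/2)[70 + √4414900] = 1085.5832

Kővári–Sós–Turán: let r_1, ..., r_70 be the row sums and z = Σ r_i the total number of 1s. Each pair of columns can share at most one row with both entries 1 (else a 2×2 all-ones block appears), so Σ_i C(r_i, 2) ≤ C(126, 2) = 7875. By convexity Σ_i C(r_i, 2) ≥ 70·C(z/70, 2) = z(z − 70)/(2·70), giving z² − 70z − 70·126·125 ≤ 0 and hence z ≤ (1/2)[70 + √(4900 + 4·1102500)] = (1/2)[70 + √4414900] ≈ (1/2)(70 + 2101.1663) = 1085.5832.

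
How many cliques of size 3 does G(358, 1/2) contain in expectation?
E[# K_3] = C(358, 3) · (1/2)^C(3, 2) = 7583156 / 2^3 = 1895789/2 = 947894.5

For each 3-subset S of vertices (there are C(358, 3) = 7583156 such S), let X_S = 1 if S induces a K_3 (all C(3, 2) = 3 edges present). Then P(X_S = 1) = (1/2)^3 = 1/8. By linearity of expectation, E[# K_3] = C(358, 3) · (1/2)^3 = 7583156 / 8 = 1895789/2 = 947894.5.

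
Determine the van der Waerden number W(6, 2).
W(6, 2) = 6 + 1 = 7

A 2-term AP is any pair of integers, so a monochromatic 2-AP exists iff some colour is used at least twice. With 6 colours, the colouring i ↦ i on {1, ..., 6} uses each colour once, avoiding any monochromatic pair, so W(6, 2) > 6. For {1, ..., 7}, pigeonhole forces two integers of the same colour, which form a monochromatic 2-AP. Hence W(6, 2) = 7.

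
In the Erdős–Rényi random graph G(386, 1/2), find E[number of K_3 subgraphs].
E[# K_3] = C(386, 3) · (1/2)^C(3, 2) = 9511040 / 2^3 = 1188880

For each 3-subset S of vertices (there are C(386, 3) = 9511040 such S), let X_S = 1 if S induces a K_3 (all C(3, 2) = 3 edges present). Then P(X_S = 1) = (1/2)^3 = 1/8. By linearity of expectation, E[# K_3] = C(386, 3) · (1/2)^3 = 9511040 / 8 = 1188880.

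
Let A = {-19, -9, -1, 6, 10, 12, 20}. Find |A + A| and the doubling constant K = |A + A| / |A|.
K = |A + A| / |A| = 26/7

Enumerate A + A = {a + b : a, b ∈ A}. With |A| = 7, there are |A|^2 = 49 ordered sum pairs; collecting distinct values, A + A = {-38, -28, -20, -18, -13, -10, -9, -7, -3, -2, 1, 3, 5, 9, 11, 12, 16, 18, 19, 20, 22, 24, 26, 30, 32, 40}, so |A + A| = 26. Thus K = 26/7. For comparison, the minimum possible |A + A| over all 7-element sets is 2·7 − 1 = 13 (so min K = 13/7), attained only by arithmetic progressions.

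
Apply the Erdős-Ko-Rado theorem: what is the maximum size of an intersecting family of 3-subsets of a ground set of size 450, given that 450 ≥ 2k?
max |F| = C(449, 2) = 100576

The Erdős-Ko-Rado theorem states: for n ≥ 2k, an intersecting family of k-subsets of an n-element set has size at most C(n − 1, k − 1), with equality for 'star' families {A ⊆ [n] : |A| = k, i ∈ A} (fix an element i). For n = 450, k = 3: C(449, 2) = 100576.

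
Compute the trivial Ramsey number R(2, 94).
R(2, 94) = 94

R(2, k) = k for all k ≥ 2: in a 2-colouring of K_k, either some edge is red (a red K_2) or all edges are blue (a blue K_k). And K_{93} coloured all-blue has no blue K_94, so R(2, 94) > 93. Hence R(2, 94) = 94.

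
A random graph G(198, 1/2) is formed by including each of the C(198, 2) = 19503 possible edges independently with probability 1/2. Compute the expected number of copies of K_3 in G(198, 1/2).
E[# K_3] = C(198, 3) · (1/2)^C(3, 2) = 1274196 / 2^3 = 318549/2 = 159274.5

For each 3-subset S of vertices (there are C(198, 3) = 1274196 such S), let X_S = 1 if S induces a K_3 (all C(3, 2) = 3 edges present). Then P(X_S = 1) = (1/2)^3 = 1/8. By linearity of expectation, E[# K_3] = C(198, 3) · (1/2)^3 = 1274196 / 8 = 318549/2 = 159274.5.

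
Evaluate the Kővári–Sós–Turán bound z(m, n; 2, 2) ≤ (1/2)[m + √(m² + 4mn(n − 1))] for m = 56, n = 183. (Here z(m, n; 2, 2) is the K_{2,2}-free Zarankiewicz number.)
z(56, 183; 2, 2) ≤ (1/2)[56 + √(56² + 4·56·183·182)] = (1/2)[56 + √7463680] = 1393.9868

Kővári–Sós–Turán: let r_1, ..., r_56 be the row sums and z = Σ r_i the total number of 1s. Each pair of columns can share at most one row with both entries 1 (else a 2×2 all-ones block appears), so Σ_i C(r_i, 2) ≤ C(183, 2) = 16653. By convexity Σ_i C(r_i, 2) ≥ 56·C(z/56, 2) = z(z − 56)/(2·56), giving z² − 56z − 56·183·182 ≤ 0 and hence z ≤ (1/2)[56 + √(3136 + 4·1865136)] = (1/2)[56 + √7463680] ≈ (1/2)(56 + 2731.9736) = 1393.9868.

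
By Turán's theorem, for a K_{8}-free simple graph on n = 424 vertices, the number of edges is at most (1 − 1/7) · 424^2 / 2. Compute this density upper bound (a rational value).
Turán density bound = (6/7) · 424^2/2 = 539328/7 ≈ 77046.8571

Turán's theorem: ex(n, K_{r+1}) is achieved by the complete r-partite Turán graph T(n, r) with parts as balanced as possible, and is at most (1 − 1/r) · n^2/2. For r = 7, n = 424: the density bound is (6/7) · 179776/2 = 539328/7 ≈ 77046.8571. The integer-valued extremum is e(T(424, 7)) = 77046, which is strictly less than the density bound 539328/7 since 7 ∤ 424 (the parts of T(424, 7) cannot all be equal).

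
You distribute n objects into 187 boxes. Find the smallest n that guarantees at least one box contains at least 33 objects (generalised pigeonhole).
n = (33 − 1)·187 + 1 = 5985

By the generalised pigeonhole principle, to guarantee some box contains ≥ r objects we need more than (r − 1) · k objects total. Threshold: n = (r − 1) · k + 1. With r = 33 and k = 187: n = 32 · 187 + 1 = 5984 + 1 = 5985. For n = 5984 = 32 · 187, we can put exactly 32 objects in every box, avoiding 33 in any single one — so 5985 is tight.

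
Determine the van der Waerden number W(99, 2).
W(99, 2) = 99 + 1 = 100

A 2-term AP is any pair of integers, so a monochromatic 2-AP exists iff some colour is used at least twice. With 99 colours, the colouring i ↦ i on {1, ..., 99} uses each colour once, avoiding any monochromatic pair, so W(99, 2) > 99. For {1, ..., 100}, pigeonhole forces two integers of the same colour, which form a monochromatic 2-AP. Hence W(99, 2) = 100.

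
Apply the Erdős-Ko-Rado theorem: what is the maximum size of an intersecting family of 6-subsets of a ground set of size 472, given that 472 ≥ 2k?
max |F| = C(471, 5) = 189091973889

The Erdős-Ko-Rado theorem states: for n ≥ 2k, an intersecting family of k-subsets of an n-element set has size at most C(n − 1, k − 1), with equality for 'star' families {A ⊆ [n] : |A| = k, i ∈ A} (fix an element i). For n = 472, k = 6: C(471, 5) = 189091973889.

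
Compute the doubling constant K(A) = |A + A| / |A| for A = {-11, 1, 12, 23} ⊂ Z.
K = |A + A| / |A| = 9/4

Enumerate A + A = {a + b : a, b ∈ A}. With |A| = 4, there are |A|^2 = 16 ordered sum pairs; collecting distinct values, A + A = {-22, -10, 1, 2, 12, 13, 24, 35, 46}, so |A + A| = 9. Thus K = 9/4. For comparison, the minimum possible |A + A| over all 4-element sets is 2·4 − 1 = 7 (so min K = 7/4), attained only by arithmetic progressions.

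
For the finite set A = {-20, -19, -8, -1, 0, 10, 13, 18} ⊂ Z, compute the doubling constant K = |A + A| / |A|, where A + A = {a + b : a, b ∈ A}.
K = |A + A| / |A| = 31/8

Enumerate A + A = {a + b : a, b ∈ A}. With |A| = 8, there are |A|^2 = 64 ordered sum pairs; collecting distinct values, A + A = {-40, -39, -38, -28, -27, -21, -20, -19, -16, -10, -9, -8, -7, -6, -2, -1, 0, 2, 5, 9, 10, 12, 13, 17, 18, 20, 23, 26, 28, 31, 36}, so |A + A| = 31. Thus K = 31/8. For comparison, the minimum possible |A + A| over all 8-element sets is 2·8 − 1 = 15 (so min K = 15/8), attained only by arithmetic progressions.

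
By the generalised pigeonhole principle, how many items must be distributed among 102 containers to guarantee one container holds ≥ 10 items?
n = (10 − 1)·102 + 1 = 919

By the generalised pigeonhole principle, to guarantee some box contains ≥ r objects we need more than (r − 1) · k objects total. Threshold: n = (r − 1) · k + 1. With r = 10 and k = 102: n = 9 · 102 + 1 = 918 + 1 = 919. For n = 918 = 9 · 102, we can put exactly 9 objects in every box, avoiding 10 in any single one — so 919 is tight.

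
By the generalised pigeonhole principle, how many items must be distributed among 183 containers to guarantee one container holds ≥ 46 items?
n = (46 − 1)·183 + 1 = 8236

By the generalised pigeonhole principle, to guarantee some box contains ≥ r objects we need more than (r − 1) · k objects total. Threshold: n = (r − 1) · k + 1. With r = 46 and k = 183: n = 45 · 183 + 1 = 8235 + 1 = 8236. For n = 8235 = 45 · 183, we can put exactly 45 objects in every box, avoiding 46 in any single one — so 8236 is tight.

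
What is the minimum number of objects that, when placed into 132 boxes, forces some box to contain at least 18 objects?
n = (18 − 1)·132 + 1 = 2245

By the generalised pigeonhole principle, to guarantee some box contains ≥ r objects we need more than (r − 1) · k objects total. Threshold: n = (r − 1) · k + 1. With r = 18 and k = 132: n = 17 · 132 + 1 = 2244 + 1 = 2245. For n = 2244 = 17 · 132, we can put exactly 17 objects in every box, avoiding 18 in any single one — so 2245 is tight.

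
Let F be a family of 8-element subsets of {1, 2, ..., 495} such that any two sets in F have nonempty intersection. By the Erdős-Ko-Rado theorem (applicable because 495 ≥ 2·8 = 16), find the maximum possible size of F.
max |F| = C(494, 7) = 1364943541132808

Erdős-Ko-Rado (1961): when n ≥ 2k, max |F| = C(n−1, k−1). The bound is attained by the star {A : i ∈ A} for any fixed i ∈ [n]. Here C(495−1, 8−1) = C(494, 7) = 1364943541132808.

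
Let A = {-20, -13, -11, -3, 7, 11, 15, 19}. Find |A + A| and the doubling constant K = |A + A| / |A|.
K = |A + A| / |A| = 30/8 = 15/4

Enumerate A + A = {a + b : a, b ∈ A}. With |A| = 8, there are |A|^2 = 64 ordered sum pairs; collecting distinct values, A + A = {-40, -33, -31, -26, -24, -23, -22, -16, -14, -13, -9, -6, -5, -4, -2, -1, 0, 2, 4, 6, 8, 12, 14, 16, 18, 22, 26, 30, 34, 38}, so |A + A| = 30. Thus K = 30/8 = 15/4. For comparison, the minimum possible |A + A| over all 8-element sets is 2·8 − 1 = 15 (so min K = 15/8), attained only by arithmetic progressions.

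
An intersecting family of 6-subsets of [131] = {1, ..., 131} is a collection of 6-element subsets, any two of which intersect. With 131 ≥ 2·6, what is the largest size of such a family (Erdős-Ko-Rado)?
max |F| = C(130, 5) = 286243776

The Erdős-Ko-Rado theorem states: for n ≥ 2k, an intersecting family of k-subsets of an n-element set has size at most C(n − 1, k − 1), with equality for 'star' families {A ⊆ [n] : |A| = k, i ∈ A} (fix an element i). For n = 131, k = 6: C(130, 5) = 286243776.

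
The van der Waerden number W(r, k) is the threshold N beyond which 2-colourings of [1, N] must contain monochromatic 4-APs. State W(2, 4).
W(2, 4) = 35

This is a classical value, W(2, 4) = 35, established by combining an explicit 2-colouring of {1, ..., 34} with no monochromatic 4-AP (giving the lower bound W(2, 4) > 34) and a finite case analysis / exhaustive computer search showing every 2-colouring of {1, ..., 35} has such an AP.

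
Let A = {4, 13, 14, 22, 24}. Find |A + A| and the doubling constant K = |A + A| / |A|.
K = |A + A| / |A| = 13/5

Enumerate A + A = {a + b : a, b ∈ A}. With |A| = 5, there are |A|^2 = 25 ordered sum pairs; collecting distinct values, A + A = {8, 17, 18, 26, 27, 28, 35, 36, 37, 38, 44, 46, 48}, so |A + A| = 13. Thus K = 13/5. For comparison, the minimum possible |A + A| over all 5-element sets is 2·5 − 1 = 9 (so min K = 9/5), attained only by arithmetic progressions.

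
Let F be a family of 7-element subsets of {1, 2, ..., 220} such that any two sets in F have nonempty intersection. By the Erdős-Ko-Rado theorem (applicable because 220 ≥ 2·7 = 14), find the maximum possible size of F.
max |F| = C(219, 6) = 142999273242

Erdős-Ko-Rado (1961): when n ≥ 2k, max |F| = C(n−1, k−1). The bound is attained by the star {A : i ∈ A} for any fixed i ∈ [n]. Here C(220−1, 7−1) = C(219, 6) = 142999273242.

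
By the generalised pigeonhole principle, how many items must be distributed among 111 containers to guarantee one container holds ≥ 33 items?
n = (33 − 1)·111 + 1 = 3553

By the generalised pigeonhole principle, to guarantee some box contains ≥ r objects we need more than (r − 1) · k objects total. Threshold: n = (r − 1) · k + 1. With r = 33 and k = 111: n = 32 · 111 + 1 = 3552 + 1 = 3553. For n = 3552 = 32 · 111, we can put exactly 32 objects in every box, avoiding 33 in any single one — so 3553 is tight.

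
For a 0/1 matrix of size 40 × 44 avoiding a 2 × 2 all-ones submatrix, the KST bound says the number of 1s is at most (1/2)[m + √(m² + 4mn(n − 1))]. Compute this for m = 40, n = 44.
z(40, 44; 2, 2) ≤ (1/2)[40 + √(40² + 4·40·44·43)] = (1/2)[40 + √304320] = 295.826

Kővári–Sós–Turán: let r_1, ..., r_40 be the row sums and z = Σ r_i the total number of 1s. Each pair of columns can share at most one row with both entries 1 (else a 2×2 all-ones block appears), so Σ_i C(r_i, 2) ≤ C(44, 2) = 946. By convexity Σ_i C(r_i, 2) ≥ 40·C(z/40, 2) = z(z − 40)/(2·40), giving z² − 40z − 40·44·43 ≤ 0 and hence z ≤ (1/2)[40 + √(1600 + 4·75680)] = (1/2)[40 + √304320] ≈ (1/2)(40 + 551.6521) = 295.826.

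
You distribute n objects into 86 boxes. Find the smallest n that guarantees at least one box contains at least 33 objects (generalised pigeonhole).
n = (33 − 1)·86 + 1 = 2753

By the generalised pigeonhole principle, to guarantee some box contains ≥ r objects we need more than (r − 1) · k objects total. Threshold: n = (r − 1) · k + 1. With r = 33 and k = 86: n = 32 · 86 + 1 = 2752 + 1 = 2753. For n = 2752 = 32 · 86, we can put exactly 32 objects in every box, avoiding 33 in any single one — so 2753 is tight.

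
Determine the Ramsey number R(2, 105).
R(2, 105) = 105

R(2, k) = k for all k ≥ 2: in a 2-colouring of K_k, either some edge is red (a red K_2) or all edges are blue (a blue K_k). And K_{104} coloured all-blue has no blue K_105, so R(2, 105) > 104. Hence R(2, 105) = 105.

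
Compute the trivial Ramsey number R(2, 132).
R(2, 132) = 132

R(2, k) = k for all k ≥ 2: in a 2-colouring of K_k, either some edge is red (a red K_2) or all edges are blue (a blue K_k). And K_{131} coloured all-blue has no blue K_132, so R(2, 132) > 131. Hence R(2, 132) = 132.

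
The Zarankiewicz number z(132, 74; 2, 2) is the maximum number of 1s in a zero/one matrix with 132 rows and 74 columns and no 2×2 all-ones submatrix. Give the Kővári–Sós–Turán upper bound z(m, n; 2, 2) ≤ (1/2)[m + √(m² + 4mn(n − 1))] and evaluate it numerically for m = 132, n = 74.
z(132, 74; 2, 2) ≤ (1/2)[132 + √(132² + 4·132·74·73)] = (1/2)[132 + √2869680] = 913.0065

Kővári–Sós–Turán: let r_1, ..., r_132 be the row sums and z = Σ r_i the total number of 1s. Each pair of columns can share at most one row with both entries 1 (else a 2×2 all-ones block appears), so Σ_i C(r_i, 2) ≤ C(74, 2) = 2701. By convexity Σ_i C(r_i, 2) ≥ 132·C(z/132, 2) = z(z − 132)/(2·132), giving z² − 132z − 132·74·73 ≤ 0 and hence z ≤ (1/2)[132 + √(17424 + 4·713064)] = (1/2)[132 + √2869680] ≈ (1/2)(132 + 1694.013) = 913.0065.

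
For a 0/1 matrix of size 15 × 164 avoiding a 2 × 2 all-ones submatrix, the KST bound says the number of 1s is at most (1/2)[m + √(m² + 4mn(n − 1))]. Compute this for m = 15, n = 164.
z(15, 164; 2, 2) ≤ (1/2)[15 + √(15² + 4·15·164·163)] = (1/2)[15 + √1604145] = 640.7742

Kővári–Sós–Turán: let r_1, ..., r_15 be the row sums and z = Σ r_i the total number of 1s. Each pair of columns can share at most one row with both entries 1 (else a 2×2 all-ones block appears), so Σ_i C(r_i, 2) ≤ C(164, 2) = 13366. By convexity Σ_i C(r_i, 2) ≥ 15·C(z/15, 2) = z(z − 15)/(2·15), giving z² − 15z − 15·164·163 ≤ 0 and hence z ≤ (1/2)[15 + √(225 + 4·400980)] = (1/2)[15 + √1604145] ≈ (1/2)(15 + 1266.5485) = 640.7742.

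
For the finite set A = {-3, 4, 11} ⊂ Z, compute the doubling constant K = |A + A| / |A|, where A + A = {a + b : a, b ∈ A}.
K = |A + A| / |A| = 5/3

Enumerate A + A = {a + b : a, b ∈ A}. With |A| = 3, there are |A|^2 = 9 ordered sum pairs; collecting distinct values, A + A = {-6, 1, 8, 15, 22}, so |A + A| = 5. Thus K = 5/3. Here |A + A| = 2|A| − 1 = 5, the minimum possible — so K = 5/3 is minimal, which holds iff A is an arithmetic progression.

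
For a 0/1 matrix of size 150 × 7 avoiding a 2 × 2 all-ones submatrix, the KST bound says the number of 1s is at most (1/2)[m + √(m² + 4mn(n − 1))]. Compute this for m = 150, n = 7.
z(150, 7; 2, 2) ≤ (1/2)[150 + √(150² + 4·150·7·6)] = (1/2)[150 + √47700] = 184.2016

Kővári–Sós–Turán: let r_1, ..., r_150 be the row sums and z = Σ r_i the total number of 1s. Each pair of columns can share at most one row with both entries 1 (else a 2×2 all-ones block appears), so Σ_i C(r_i, 2) ≤ C(7, 2) = 21. By convexity Σ_i C(r_i, 2) ≥ 150·C(z/150, 2) = z(z − 150)/(2·150), giving z² − 150z − 150·7·6 ≤ 0 and hence z ≤ (1/2)[150 + √(22500 + 4·6300)] = (1/2)[150 + √47700] ≈ (1/2)(150 + 218.4033) = 184.2016.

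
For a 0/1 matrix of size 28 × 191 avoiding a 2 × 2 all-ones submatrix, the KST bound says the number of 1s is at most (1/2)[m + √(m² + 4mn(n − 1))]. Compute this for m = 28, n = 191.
z(28, 191; 2, 2) ≤ (1/2)[28 + √(28² + 4·28·191·190)] = (1/2)[28 + √4065264] = 1022.125

Kővári–Sós–Turán: let r_1, ..., r_28 be the row sums and z = Σ r_i the total number of 1s. Each pair of columns can share at most one row with both entries 1 (else a 2×2 all-ones block appears), so Σ_i C(r_i, 2) ≤ C(191, 2) = 18145. By convexity Σ_i C(r_i, 2) ≥ 28·C(z/28, 2) = z(z − 28)/(2·28), giving z² − 28z − 28·191·190 ≤ 0 and hence z ≤ (1/2)[28 + √(784 + 4·1016120)] = (1/2)[28 + √4065264] ≈ (1/2)(28 + 2016.25) = 1022.125.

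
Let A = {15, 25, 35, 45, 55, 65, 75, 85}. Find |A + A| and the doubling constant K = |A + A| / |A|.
K = |A + A| / |A| = 15/8

Enumerate A + A = {a + b : a, b ∈ A}. With |A| = 8, there are |A|^2 = 64 ordered sum pairs; collecting distinct values, A + A = {30, 40, 50, 60, 70, 80, 90, 100, 110, 120, 130, 140, 150, 160, 170}, so |A + A| = 15. Thus K = 15/8. Here |A + A| = 2|A| − 1 = 15, the minimum possible — so K = 15/8 is minimal, which holds iff A is an arithmetic progression.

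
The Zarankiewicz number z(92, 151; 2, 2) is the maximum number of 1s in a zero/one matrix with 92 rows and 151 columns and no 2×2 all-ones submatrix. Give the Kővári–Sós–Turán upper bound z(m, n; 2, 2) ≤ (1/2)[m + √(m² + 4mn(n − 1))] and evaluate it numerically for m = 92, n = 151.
z(92, 151; 2, 2) ≤ (1/2)[92 + √(92² + 4·92·151·150)] = (1/2)[92 + √8343664] = 1490.2701

Kővári–Sós–Turán: let r_1, ..., r_92 be the row sums and z = Σ r_i the total number of 1s. Each pair of columns can share at most one row with both entries 1 (else a 2×2 all-ones block appears), so Σ_i C(r_i, 2) ≤ C(151, 2) = 11325. By convexity Σ_i C(r_i, 2) ≥ 92·C(z/92, 2) = z(z − 92)/(2·92), giving z² − 92z − 92·151·150 ≤ 0 and hence z ≤ (1/2)[92 + √(8464 + 4·2083800)] = (1/2)[92 + √8343664] ≈ (1/2)(92 + 2888.5401) = 1490.2701.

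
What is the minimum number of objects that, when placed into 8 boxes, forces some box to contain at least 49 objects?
n = (49 − 1)·8 + 1 = 385

By the generalised pigeonhole principle, to guarantee some box contains ≥ r objects we need more than (r − 1) · k objects total. Threshold: n = (r − 1) · k + 1. With r = 49 and k = 8: n = 48 · 8 + 1 = 384 + 1 = 385. For n = 384 = 48 · 8, we can put exactly 48 objects in every box, avoiding 49 in any single one — so 385 is tight.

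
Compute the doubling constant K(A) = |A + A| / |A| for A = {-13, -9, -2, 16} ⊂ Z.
K = |A + A| / |A| = 10/4 = 5/2

Enumerate A + A = {a + b : a, b ∈ A}. With |A| = 4, there are |A|^2 = 16 ordered sum pairs; collecting distinct values, A + A = {-26, -22, -18, -15, -11, -4, 3, 7, 14, 32}, so |A + A| = 10. Thus K = 10/4 = 5/2. For comparison, the minimum possible |A + A| over all 4-element sets is 2·4 − 1 = 7 (so min K = 7/4), attained only by arithmetic progressions.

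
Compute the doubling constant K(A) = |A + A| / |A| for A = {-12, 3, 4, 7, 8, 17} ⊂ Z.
K = |A + A| / |A| = 20/6 = 10/3

Enumerate A + A = {a + b : a, b ∈ A}. With |A| = 6, there are |A|^2 = 36 ordered sum pairs; collecting distinct values, A + A = {-24, -9, -8, -5, -4, 5, 6, 7, 8, 10, 11, 12, 14, 15, 16, 20, 21, 24, 25, 34}, so |A + A| = 20. Thus K = 20/6 = 10/3. For comparison, the minimum possible |A + A| over all 6-element sets is 2·6 − 1 = 11 (so min K = 11/6), attained only by arithmetic progressions.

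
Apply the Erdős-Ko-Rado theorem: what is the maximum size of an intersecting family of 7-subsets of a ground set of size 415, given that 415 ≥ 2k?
max |F| = C(414, 6) = 6743169849423

The Erdős-Ko-Rado theorem states: for n ≥ 2k, an intersecting family of k-subsets of an n-element set has size at most C(n − 1, k − 1), with equality for 'star' families {A ⊆ [n] : |A| = k, i ∈ A} (fix an element i). For n = 415, k = 7: C(414, 6) = 6743169849423.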